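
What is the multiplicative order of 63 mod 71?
70

71 is prime, so ord(63) divides φ(71) = 70.
Divisors of 70: 1, 2, 5, 7, 10, 14, 35, 70.
Repeated squaring: 63^1 ≡ 63, 63^2 ≡ 64, 63^4 ≡ 49, 63^8 ≡ 58, 63^16 ≡ 27, 63^32 ≡ 19, 63^64 ≡ 6 (mod 71).
Test 63^d mod 71 for each divisor d in increasing order:
63^1 ≡ 63
63^2 ≡ 64
63^5 = 63^4·63^1 ≡ 34
63^7 = 63^4·63^2·63^1 ≡ 46
63^10 = 63^8·63^2 ≡ 20
63^14 = 63^8·63^4·63^2 ≡ 57
63^35 = 63^32·63^2·63^1 ≡ 70
63^70 = 63^64·63^4·63^2 ≡ 1  ← first divisor giving 1
The order is 70.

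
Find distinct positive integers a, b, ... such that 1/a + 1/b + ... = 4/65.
1/17 + 1/369 + 1/203873 + 1/83128196385

Greedy algorithm:
4/65: ceiling(65/4) = 17, use 1/17
3/1105: ceiling(1105/3) = 369, use 1/369
2/407745: ceiling(407745/2) = 203873, use 1/203873
1/83128196385: ceiling(83128196385/1) = 83128196385, use 1/83128196385
Result: 4/65 = 1/17 + 1/369 + 1/203873 + 1/83128196385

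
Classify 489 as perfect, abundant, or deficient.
deficient

Proper divisors of 489: sum = 1 + 3 + 163 = 167
Since 167 < 489, 489 is deficient.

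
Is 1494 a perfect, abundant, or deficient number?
abundant

Proper divisors of 1494: sum = 1 + 2 + 3 + 6 + 9 + 18 + 83 + 166 + 249 + 498 + 747 = 1782
Since 1782 > 1494, 1494 is abundant.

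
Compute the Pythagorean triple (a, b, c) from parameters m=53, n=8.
(2745, 848, 2873)

Euclid's formula: a = m² - n², b = 2mn, c = m² + n²
m = 53, n = 8
a = 53² - 8² = 2809 - 64 = 2745
b = 2 × 53 × 8 = 848
c = 53² + 8² = 2809 + 64 = 2873
Verification: 2745² + 848² = 7535025 + 719104 = 8254129 = 2873² ✓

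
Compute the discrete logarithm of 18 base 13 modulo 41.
16

Baby-step giant-step with step n = ⌈√41⌉ = 7.
Baby steps 13^j mod 41 (j:value) for j=0..6: 0:1, 1:13, 2:5, 3:24, 4:25, 5:38, 6:2.
Giant-step multiplier: 13^(-7) ≡ 13^(40-7) = 13^33 ≡ 30 (mod 41).
Giant steps γ_i = 18·30^i mod 41: γ_0=18, γ_1=7, γ_2=5 (in table at j=2).
x = i·n + j = 2·7 + 2 = 16.
Check: 13^16 ≡ 18 (mod 41).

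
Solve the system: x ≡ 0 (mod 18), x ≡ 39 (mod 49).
774

Using Chinese Remainder Theorem:
M = 18 × 49 = 882
M1 = 49, M2 = 18
y1 = 49^(-1) mod 18 = 7
y2 = 18^(-1) mod 49 = 30
x = (0×49×7 + 39×18×30) mod 882 = 774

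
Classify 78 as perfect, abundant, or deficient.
abundant

Proper divisors of 78: sum = 1 + 2 + 3 + 6 + 13 + 26 + 39 = 90
Since 90 > 78, 78 is abundant.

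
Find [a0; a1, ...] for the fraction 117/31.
[3; 1, 3, 2, 3]

Euclidean algorithm steps:
117 = 3 × 31 + 24
31 = 1 × 24 + 7
24 = 3 × 7 + 3
7 = 2 × 3 + 1
3 = 3 × 1 + 0
Continued fraction: [3; 1, 3, 2, 3]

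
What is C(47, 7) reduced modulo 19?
17

Using Lucas' theorem:
Write n=47 and k=7 in base 19:
n in base 19: [2, 9]
k in base 19: [0, 7]
C(47,7) mod 19 = ∏ C(n_i, k_i) mod 19
Digit binomials (mod 19): C(2,0) = 1; C(9,7) = 36 ≡ 17
Product: 1 × 17 = 17 ≡ 17 (mod 19)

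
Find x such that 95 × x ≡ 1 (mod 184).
31

gcd(95, 184) = 1, so the inverse exists.
Extended Euclidean algorithm on (184, 95):
184 = 1 × 95 + 89  ⟹  89 = (1)·184 + (-1)·95
95 = 1 × 89 + 6  ⟹  6 = (-1)·184 + (2)·95
89 = 14 × 6 + 5  ⟹  5 = (15)·184 + (-29)·95
6 = 1 × 5 + 1  ⟹  1 = (-16)·184 + (31)·95
So (31)·95 ≡ 1 (mod 184), i.e. 95^(-1) ≡ 31 (mod 184).
Check: 95 × 31 = 2945 ≡ 1 (mod 184)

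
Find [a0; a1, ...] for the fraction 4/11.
[0; 2, 1, 3]

Euclidean algorithm steps:
4 = 0 × 11 + 4
11 = 2 × 4 + 3
4 = 1 × 3 + 1
3 = 3 × 1 + 0
Continued fraction: [0; 2, 1, 3]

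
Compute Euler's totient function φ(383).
382

383 = 383
φ(n) = n × ∏(1 - 1/p) for each prime p dividing n
φ(383) = 383 × (1 - 1/383) = 382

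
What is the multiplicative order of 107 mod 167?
83

167 is prime, so ord(107) divides φ(167) = 166.
Divisors of 166: 1, 2, 83, 166.
Repeated squaring: 107^1 ≡ 107, 107^2 ≡ 93, 107^4 ≡ 132, 107^8 ≡ 56, 107^16 ≡ 130, 107^32 ≡ 33, 107^64 ≡ 87, 107^128 ≡ 54 (mod 167).
Test 107^d mod 167 for each divisor d in increasing order:
107^1 ≡ 107
107^2 ≡ 93
107^83 = 107^64·107^16·107^2·107^1 ≡ 1  ← first divisor giving 1
The order is 83.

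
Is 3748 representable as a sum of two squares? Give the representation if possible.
38² + 48² (a=38, b=48)

Factorization: 3748 = 2^2 × 937
By Fermat: n is sum of two squares iff every prime p ≡ 3 (mod 4) appears to even power.
All primes ≡ 3 (mod 4) appear to even power.
Search a = 0, 1, 2, … for 3748 - a² a perfect square: first hit at a = 38: 3748 - 1444 = 2304 = 48².
3748 = 38² + 48² = 1444 + 2304 ✓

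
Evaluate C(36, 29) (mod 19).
11

Using Lucas' theorem:
Write n=36 and k=29 in base 19:
n in base 19: [1, 17]
k in base 19: [1, 10]
C(36,29) mod 19 = ∏ C(n_i, k_i) mod 19
Digit binomials (mod 19): C(1,1) = 1; C(17,10) = 19448 ≡ 11
Product: 1 × 11 = 11 ≡ 11 (mod 19)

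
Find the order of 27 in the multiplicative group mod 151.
50

151 is prime, so ord(27) divides φ(151) = 150.
Divisors of 150: 1, 2, 3, 5, 6, 10, 15, 25, 30, 50, 75, 150.
Repeated squaring: 27^1 ≡ 27, 27^2 ≡ 125, 27^4 ≡ 72, 27^8 ≡ 50, 27^16 ≡ 84, 27^32 ≡ 110, 27^64 ≡ 20, 27^128 ≡ 98 (mod 151).
Test 27^d mod 151 for each divisor d in increasing order:
27^1 ≡ 27
27^2 ≡ 125
27^3 = 27^2·27^1 ≡ 53
27^5 = 27^4·27^1 ≡ 132
27^6 = 27^4·27^2 ≡ 91
27^10 = 27^8·27^2 ≡ 59
27^15 = 27^8·27^4·27^2·27^1 ≡ 87
27^25 = 27^16·27^8·27^1 ≡ 150
27^30 = 27^16·27^8·27^4·27^2 ≡ 19
27^50 = 27^32·27^16·27^2 ≡ 1  ← first divisor giving 1
The order is 50.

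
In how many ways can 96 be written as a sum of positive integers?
118114304

p(n) counts ways to write n as a sum of positive integers (order ignored).
Euler's pentagonal recurrence: p(k) = p(k-1) + p(k-2) - p(k-5) - p(k-7) + p(k-12) + p(k-15) - ... (offsets j(3j∓1)/2, signs ++--, p(0)=1, p(<0)=0).
DP table for k = 0..95: p(0)=1, p(1)=1, p(2)=2, p(3)=3, p(4)=5, p(5)=7, p(6)=11, p(7)=15, p(8)=22, p(9)=30, p(10)=42, p(11)=56, p(12)=77, p(13)=101, p(14)=135, p(15)=176, p(16)=231, p(17)=297, p(18)=385, p(19)=490, p(20)=627, p(21)=792, p(22)=1002, p(23)=1255, p(24)=1575, p(25)=1958, p(26)=2436, p(27)=3010, p(28)=3718, p(29)=4565, p(30)=5604, p(31)=6842, p(32)=8349, p(33)=10143, p(34)=12310, p(35)=14883, p(36)=17977, p(37)=21637, p(38)=26015, p(39)=31185, p(40)=37338, p(41)=44583, p(42)=53174, p(43)=63261, p(44)=75175, p(45)=89134, p(46)=105558, p(47)=124754, p(48)=147273, p(49)=173525, p(50)=204226, p(51)=239943, p(52)=281589, p(53)=329931, p(54)=386155, p(55)=451276, p(56)=526823, p(57)=614154, p(58)=715220, p(59)=831820, p(60)=966467, p(61)=1121505, p(62)=1300156, p(63)=1505499, p(64)=1741630, p(65)=2012558, p(66)=2323520, p(67)=2679689, p(68)=3087735, p(69)=3554345, p(70)=4087968, p(71)=4697205, p(72)=5392783, p(73)=6185689, p(74)=7089500, p(75)=8118264, p(76)=9289091, p(77)=10619863, p(78)=12132164, p(79)=13848650, p(80)=15796476, p(81)=18004327, p(82)=20506255, p(83)=23338469, p(84)=26543660, p(85)=30167357, p(86)=34262962, p(87)=38887673, p(88)=44108109, p(89)=49995925, p(90)=56634173, p(91)=64112359, p(92)=72533807, p(93)=82010177, p(94)=92669720, p(95)=104651419.
Final step: p(96) = p(95) + p(94) - p(91) - p(89) + p(84) + p(81) - p(74) - p(70) + p(61) + p(56) - p(45) - p(39) + p(26) + p(19) - p(4)
= 104651419 + 92669720 - 64112359 - 49995925 + 26543660 + 18004327 - 7089500 - 4087968 + 1121505 + 526823 - 89134 - 31185 + 2436 + 490 - 5
= 118114304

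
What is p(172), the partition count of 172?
330495499613

p(n) counts ways to write n as a sum of positive integers (order ignored).
Euler's pentagonal recurrence: p(k) = p(k-1) + p(k-2) - p(k-5) - p(k-7) + p(k-12) + p(k-15) - ... (offsets j(3j∓1)/2, signs ++--, p(0)=1, p(<0)=0).
DP table for k = 0..171: p(0)=1, p(1)=1, p(2)=2, p(3)=3, p(4)=5, p(5)=7, p(6)=11, p(7)=15, p(8)=22, p(9)=30, p(10)=42, p(11)=56, p(12)=77, p(13)=101, p(14)=135, p(15)=176, p(16)=231, p(17)=297, p(18)=385, p(19)=490, p(20)=627, p(21)=792, p(22)=1002, p(23)=1255, p(24)=1575, p(25)=1958, p(26)=2436, p(27)=3010, p(28)=3718, p(29)=4565, p(30)=5604, p(31)=6842, p(32)=8349, p(33)=10143, p(34)=12310, p(35)=14883, p(36)=17977, p(37)=21637, p(38)=26015, p(39)=31185, p(40)=37338, p(41)=44583, p(42)=53174, p(43)=63261, p(44)=75175, p(45)=89134, p(46)=105558, p(47)=124754, p(48)=147273, p(49)=173525, p(50)=204226, p(51)=239943, p(52)=281589, p(53)=329931, p(54)=386155, p(55)=451276, p(56)=526823, p(57)=614154, p(58)=715220, p(59)=831820, p(60)=966467, p(61)=1121505, p(62)=1300156, p(63)=1505499, p(64)=1741630, p(65)=2012558, p(66)=2323520, p(67)=2679689, p(68)=3087735, p(69)=3554345, p(70)=4087968, p(71)=4697205, p(72)=5392783, p(73)=6185689, p(74)=7089500, p(75)=8118264, p(76)=9289091, p(77)=10619863, p(78)=12132164, p(79)=13848650, p(80)=15796476, p(81)=18004327, p(82)=20506255, p(83)=23338469, p(84)=26543660, p(85)=30167357, p(86)=34262962, p(87)=38887673, p(88)=44108109, p(89)=49995925, p(90)=56634173, p(91)=64112359, p(92)=72533807, p(93)=82010177, p(94)=92669720, p(95)=104651419, p(96)=118114304, p(97)=133230930, p(98)=150198136, p(99)=169229875, p(100)=190569292, p(101)=214481126, p(102)=241265379, p(103)=271248950, p(104)=304801365, p(105)=342325709, p(106)=384276336, p(107)=431149389, p(108)=483502844, p(109)=541946240, p(110)=607163746, p(111)=679903203, p(112)=761002156, p(113)=851376628, p(114)=952050665, p(115)=1064144451, p(116)=1188908248, p(117)=1327710076, p(118)=1482074143, p(119)=1653668665, p(120)=1844349560, p(121)=2056148051, p(122)=2291320912, p(123)=2552338241, p(124)=2841940500, p(125)=3163127352, p(126)=3519222692, p(127)=3913864295, p(128)=4351078600, p(129)=4835271870, p(130)=5371315400, p(131)=5964539504, p(132)=6620830889, p(133)=7346629512, p(134)=8149040695, p(135)=9035836076, p(136)=10015581680, p(137)=11097645016, p(138)=12292341831, p(139)=13610949895, p(140)=15065878135, p(141)=16670689208, p(142)=18440293320, p(143)=20390982757, p(144)=22540654445, p(145)=24908858009, p(146)=27517052599, p(147)=30388671978, p(148)=33549419497, p(149)=37027355200, p(150)=40853235313, p(151)=45060624582, p(152)=49686288421, p(153)=54770336324, p(154)=60356673280, p(155)=66493182097, p(156)=73232243759, p(157)=80630964769, p(158)=88751778802, p(159)=97662728555, p(160)=107438159466, p(161)=118159068427, p(162)=129913904637, p(163)=142798995930, p(164)=156919475295, p(165)=172389800255, p(166)=189334822579, p(167)=207890420102, p(168)=228204732751, p(169)=250438925115, p(170)=274768617130, p(171)=301384802048.
Final step: p(172) = p(171) + p(170) - p(167) - p(165) + p(160) + p(157) - p(150) - p(146) + p(137) + p(132) - p(121) - p(115) + p(102) + p(95) - p(80) - p(72) + p(55) + p(46) - p(27) - p(17)
= 301384802048 + 274768617130 - 207890420102 - 172389800255 + 107438159466 + 80630964769 - 40853235313 - 27517052599 + 11097645016 + 6620830889 - 2056148051 - 1064144451 + 241265379 + 104651419 - 15796476 - 5392783 + 451276 + 105558 - 3010 - 297
= 330495499613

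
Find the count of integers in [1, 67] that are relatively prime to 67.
66

67 = 67
φ(n) = n × ∏(1 - 1/p) for each prime p dividing n
φ(67) = 67 × (1 - 1/67) = 66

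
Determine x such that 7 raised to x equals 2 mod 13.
11

Baby-step giant-step with step n = ⌈√13⌉ = 4.
Baby steps 7^j mod 13 (j:value) for j=0..3: 0:1, 1:7, 2:10, 3:5.
Giant-step multiplier: 7^(-4) ≡ 7^(12-4) = 7^8 ≡ 3 (mod 13).
Giant steps γ_i = 2·3^i mod 13: γ_0=2, γ_1=6, γ_2=5 (in table at j=3).
x = i·n + j = 2·4 + 3 = 11.
Check: 7^11 ≡ 2 (mod 13).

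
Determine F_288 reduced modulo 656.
144

Matrix identity: Q^n = [[F_(n+1), F_n], [F_n, F_(n-1)]] with Q = [[1,1],[1,0]].
n = 288 = 100100000₂. Square-and-multiply, entries mod 656:
Q^1 = [[1,1],[1,0]]
Q^2 = (Q^1)² = [[2,1],[1,1]]
Q^4 = (Q^2)² = [[5,3],[3,2]]
Q^9 = (Q^4)²·Q = [[55,34],[34,21]]
Q^18 = (Q^9)² = [[245,616],[616,285]]
Q^36 = (Q^18)² = [[617,448],[448,169]]
Q^72 = (Q^36)² = [[177,512],[512,321]]
Q^144 = (Q^72)² = [[241,448],[448,449]]
Q^288 = (Q^144)² = [[321,144],[144,177]]
F_288 mod 656 = Q^288[0][1] = 144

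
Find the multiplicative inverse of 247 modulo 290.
263

gcd(247, 290) = 1, so the inverse exists.
Extended Euclidean algorithm on (290, 247):
290 = 1 × 247 + 43  ⟹  43 = (1)·290 + (-1)·247
247 = 5 × 43 + 32  ⟹  32 = (-5)·290 + (6)·247
43 = 1 × 32 + 11  ⟹  11 = (6)·290 + (-7)·247
32 = 2 × 11 + 10  ⟹  10 = (-17)·290 + (20)·247
11 = 1 × 10 + 1  ⟹  1 = (23)·290 + (-27)·247
So (-27)·247 ≡ 1 (mod 290), i.e. 247^(-1) ≡ -27 ≡ 263 (mod 290).
Check: 247 × 263 = 64961 ≡ 1 (mod 290)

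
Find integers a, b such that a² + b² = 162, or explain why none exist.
9² + 9² (a=9, b=9)

Factorization: 162 = 2 × 3^4
By Fermat: n is sum of two squares iff every prime p ≡ 3 (mod 4) appears to even power.
All primes ≡ 3 (mod 4) appear to even power.
Search a = 0, 1, 2, … for 162 - a² a perfect square: first hit at a = 9: 162 - 81 = 81 = 9².
162 = 9² + 9² = 81 + 81 ✓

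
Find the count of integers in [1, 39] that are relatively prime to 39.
24

39 = 3 × 13
φ(n) = n × ∏(1 - 1/p) for each prime p dividing n
φ(39) = 39 × (1 - 1/3) × (1 - 1/13) = 24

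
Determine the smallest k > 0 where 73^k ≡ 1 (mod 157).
156

157 is prime, so ord(73) divides φ(157) = 156.
Divisors of 156: 1, 2, 3, 4, 6, 12, 13, 26, 39, 52, 78, 156.
Repeated squaring: 73^1 ≡ 73, 73^2 ≡ 148, 73^4 ≡ 81, 73^8 ≡ 124, 73^16 ≡ 147, 73^32 ≡ 100, 73^64 ≡ 109, 73^128 ≡ 106 (mod 157).
Test 73^d mod 157 for each divisor d in increasing order:
73^1 ≡ 73
73^2 ≡ 148
73^3 = 73^2·73^1 ≡ 128
73^4 ≡ 81
73^6 = 73^4·73^2 ≡ 56
73^12 = 73^8·73^4 ≡ 153
73^13 = 73^8·73^4·73^1 ≡ 22
73^26 = 73^16·73^8·73^2 ≡ 13
73^39 = 73^32·73^4·73^2·73^1 ≡ 129
73^52 = 73^32·73^16·73^4 ≡ 12
73^78 = 73^64·73^8·73^4·73^2 ≡ 156
73^156 = 73^128·73^16·73^8·73^4 ≡ 1  ← first divisor giving 1
The order is 156.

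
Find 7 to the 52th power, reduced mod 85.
21

Repeated squaring. Binary of 52 = 110100.
7^1 ≡ 7 (mod 85); 7^2 ≡ 49 (mod 85); 7^4 ≡ 21 (mod 85); 7^8 ≡ 16 (mod 85); 7^16 ≡ 1 (mod 85); 7^32 ≡ 1 (mod 85)
7^52 = 7^4 × 7^16 × 7^32 ≡ 21 (mod 85)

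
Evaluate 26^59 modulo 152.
144

Repeated squaring. Binary of 59 = 111011.
26^1 ≡ 26 (mod 152); 26^2 ≡ 68 (mod 152); 26^4 ≡ 64 (mod 152); 26^8 ≡ 144 (mod 152); 26^16 ≡ 64 (mod 152); 26^32 ≡ 144 (mod 152)
26^59 = 26^1 × 26^2 × 26^8 × 26^16 × 26^32 ≡ 144 (mod 152)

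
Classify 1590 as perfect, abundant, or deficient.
abundant

Proper divisors of 1590: sum = 1 + 2 + 3 + 5 + 6 + 10 + 15 + 30 + 53 + 106 + 159 + 265 + 318 + 530 + 795 = 2298
Since 2298 > 1590, 1590 is abundant.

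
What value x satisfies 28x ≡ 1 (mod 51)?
31

gcd(28, 51) = 1, so the inverse exists.
Extended Euclidean algorithm on (51, 28):
51 = 1 × 28 + 23  ⟹  23 = (1)·51 + (-1)·28
28 = 1 × 23 + 5  ⟹  5 = (-1)·51 + (2)·28
23 = 4 × 5 + 3  ⟹  3 = (5)·51 + (-9)·28
5 = 1 × 3 + 2  ⟹  2 = (-6)·51 + (11)·28
3 = 1 × 2 + 1  ⟹  1 = (11)·51 + (-20)·28
So (-20)·28 ≡ 1 (mod 51), i.e. 28^(-1) ≡ -20 ≡ 31 (mod 51).
Check: 28 × 31 = 868 ≡ 1 (mod 51)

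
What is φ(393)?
260

393 = 3 × 131
φ(n) = n × ∏(1 - 1/p) for each prime p dividing n
φ(393) = 393 × (1 - 1/3) × (1 - 1/131) = 260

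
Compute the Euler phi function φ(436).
216

436 = 2^2 × 109
φ(n) = n × ∏(1 - 1/p) for each prime p dividing n
φ(436) = 436 × (1 - 1/2) × (1 - 1/109) = 216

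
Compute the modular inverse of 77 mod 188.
105

gcd(77, 188) = 1, so the inverse exists.
Extended Euclidean algorithm on (188, 77):
188 = 2 × 77 + 34  ⟹  34 = (1)·188 + (-2)·77
77 = 2 × 34 + 9  ⟹  9 = (-2)·188 + (5)·77
34 = 3 × 9 + 7  ⟹  7 = (7)·188 + (-17)·77
9 = 1 × 7 + 2  ⟹  2 = (-9)·188 + (22)·77
7 = 3 × 2 + 1  ⟹  1 = (34)·188 + (-83)·77
So (-83)·77 ≡ 1 (mod 188), i.e. 77^(-1) ≡ -83 ≡ 105 (mod 188).
Check: 77 × 105 = 8085 ≡ 1 (mod 188)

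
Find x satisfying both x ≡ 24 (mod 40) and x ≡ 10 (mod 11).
384

Using Chinese Remainder Theorem:
M = 40 × 11 = 440
M1 = 11, M2 = 40
y1 = 11^(-1) mod 40 = 11
y2 = 40^(-1) mod 11 = 8
x = (24×11×11 + 10×40×8) mod 440 = 384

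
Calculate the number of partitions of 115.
1064144451

p(n) counts ways to write n as a sum of positive integers (order ignored).
Euler's pentagonal recurrence: p(k) = p(k-1) + p(k-2) - p(k-5) - p(k-7) + p(k-12) + p(k-15) - ... (offsets j(3j∓1)/2, signs ++--, p(0)=1, p(<0)=0).
DP table for k = 0..114: p(0)=1, p(1)=1, p(2)=2, p(3)=3, p(4)=5, p(5)=7, p(6)=11, p(7)=15, p(8)=22, p(9)=30, p(10)=42, p(11)=56, p(12)=77, p(13)=101, p(14)=135, p(15)=176, p(16)=231, p(17)=297, p(18)=385, p(19)=490, p(20)=627, p(21)=792, p(22)=1002, p(23)=1255, p(24)=1575, p(25)=1958, p(26)=2436, p(27)=3010, p(28)=3718, p(29)=4565, p(30)=5604, p(31)=6842, p(32)=8349, p(33)=10143, p(34)=12310, p(35)=14883, p(36)=17977, p(37)=21637, p(38)=26015, p(39)=31185, p(40)=37338, p(41)=44583, p(42)=53174, p(43)=63261, p(44)=75175, p(45)=89134, p(46)=105558, p(47)=124754, p(48)=147273, p(49)=173525, p(50)=204226, p(51)=239943, p(52)=281589, p(53)=329931, p(54)=386155, p(55)=451276, p(56)=526823, p(57)=614154, p(58)=715220, p(59)=831820, p(60)=966467, p(61)=1121505, p(62)=1300156, p(63)=1505499, p(64)=1741630, p(65)=2012558, p(66)=2323520, p(67)=2679689, p(68)=3087735, p(69)=3554345, p(70)=4087968, p(71)=4697205, p(72)=5392783, p(73)=6185689, p(74)=7089500, p(75)=8118264, p(76)=9289091, p(77)=10619863, p(78)=12132164, p(79)=13848650, p(80)=15796476, p(81)=18004327, p(82)=20506255, p(83)=23338469, p(84)=26543660, p(85)=30167357, p(86)=34262962, p(87)=38887673, p(88)=44108109, p(89)=49995925, p(90)=56634173, p(91)=64112359, p(92)=72533807, p(93)=82010177, p(94)=92669720, p(95)=104651419, p(96)=118114304, p(97)=133230930, p(98)=150198136, p(99)=169229875, p(100)=190569292, p(101)=214481126, p(102)=241265379, p(103)=271248950, p(104)=304801365, p(105)=342325709, p(106)=384276336, p(107)=431149389, p(108)=483502844, p(109)=541946240, p(110)=607163746, p(111)=679903203, p(112)=761002156, p(113)=851376628, p(114)=952050665.
Final step: p(115) = p(114) + p(113) - p(110) - p(108) + p(103) + p(100) - p(93) - p(89) + p(80) + p(75) - p(64) - p(58) + p(45) + p(38) - p(23) - p(15)
= 952050665 + 851376628 - 607163746 - 483502844 + 271248950 + 190569292 - 82010177 - 49995925 + 15796476 + 8118264 - 1741630 - 715220 + 89134 + 26015 - 1255 - 176
= 1064144451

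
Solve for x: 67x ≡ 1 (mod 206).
123

gcd(67, 206) = 1, so the inverse exists.
Extended Euclidean algorithm on (206, 67):
206 = 3 × 67 + 5  ⟹  5 = (1)·206 + (-3)·67
67 = 13 × 5 + 2  ⟹  2 = (-13)·206 + (40)·67
5 = 2 × 2 + 1  ⟹  1 = (27)·206 + (-83)·67
So (-83)·67 ≡ 1 (mod 206), i.e. 67^(-1) ≡ -83 ≡ 123 (mod 206).
Check: 67 × 123 = 8241 ≡ 1 (mod 206)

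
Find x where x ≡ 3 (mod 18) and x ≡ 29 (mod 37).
399

Using Chinese Remainder Theorem:
M = 18 × 37 = 666
M1 = 37, M2 = 18
y1 = 37^(-1) mod 18 = 1
y2 = 18^(-1) mod 37 = 35
x = (3×37×1 + 29×18×35) mod 666 = 399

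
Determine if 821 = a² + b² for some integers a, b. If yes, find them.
14² + 25² (a=14, b=25)

Factorization: 821 = 821
By Fermat: n is sum of two squares iff every prime p ≡ 3 (mod 4) appears to even power.
All primes ≡ 3 (mod 4) appear to even power.
Search a = 0, 1, 2, … for 821 - a² a perfect square: first hit at a = 14: 821 - 196 = 625 = 25².
821 = 14² + 25² = 196 + 625 ✓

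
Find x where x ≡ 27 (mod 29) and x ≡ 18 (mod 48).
114

Using Chinese Remainder Theorem:
M = 29 × 48 = 1392
M1 = 48, M2 = 29
y1 = 48^(-1) mod 29 = 26
y2 = 29^(-1) mod 48 = 5
x = (27×48×26 + 18×29×5) mod 1392 = 114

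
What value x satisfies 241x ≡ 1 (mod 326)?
23

gcd(241, 326) = 1, so the inverse exists.
Extended Euclidean algorithm on (326, 241):
326 = 1 × 241 + 85  ⟹  85 = (1)·326 + (-1)·241
241 = 2 × 85 + 71  ⟹  71 = (-2)·326 + (3)·241
85 = 1 × 71 + 14  ⟹  14 = (3)·326 + (-4)·241
71 = 5 × 14 + 1  ⟹  1 = (-17)·326 + (23)·241
So (23)·241 ≡ 1 (mod 326), i.e. 241^(-1) ≡ 23 (mod 326).
Check: 241 × 23 = 5543 ≡ 1 (mod 326)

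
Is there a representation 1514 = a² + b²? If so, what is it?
17² + 35² (a=17, b=35)

Factorization: 1514 = 2 × 757
By Fermat: n is sum of two squares iff every prime p ≡ 3 (mod 4) appears to even power.
All primes ≡ 3 (mod 4) appear to even power.
Search a = 0, 1, 2, … for 1514 - a² a perfect square: first hit at a = 17: 1514 - 289 = 1225 = 35².
1514 = 17² + 35² = 289 + 1225 ✓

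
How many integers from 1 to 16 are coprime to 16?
8

16 = 2^4
φ(n) = n × ∏(1 - 1/p) for each prime p dividing n
φ(16) = 16 × (1 - 1/2) = 8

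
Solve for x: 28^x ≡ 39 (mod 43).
15

Baby-step giant-step with step n = ⌈√43⌉ = 7.
Baby steps 28^j mod 43 (j:value) for j=0..6: 0:1, 1:28, 2:10, 3:22, 4:14, 5:5, 6:11.
Giant-step multiplier: 28^(-7) ≡ 28^(42-7) = 28^35 ≡ 37 (mod 43).
Giant steps γ_i = 39·37^i mod 43: γ_0=39, γ_1=24, γ_2=28 (in table at j=1).
x = i·n + j = 2·7 + 1 = 15.
Check: 28^15 ≡ 39 (mod 43).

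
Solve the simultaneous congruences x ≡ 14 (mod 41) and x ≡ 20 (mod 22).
834

Using Chinese Remainder Theorem:
M = 41 × 22 = 902
M1 = 22, M2 = 41
y1 = 22^(-1) mod 41 = 28
y2 = 41^(-1) mod 22 = 7
x = (14×22×28 + 20×41×7) mod 902 = 834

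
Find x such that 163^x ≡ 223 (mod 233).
231

Baby-step giant-step with step n = ⌈√233⌉ = 16.
Baby steps 163^j mod 233 (j:value) for j=0..15: 0:1, 1:163, 2:7, 3:209, 4:49, 5:65, 6:110, 7:222, 8:71, 9:156, 10:31, 11:160, 12:217, 13:188, 14:121, 15:151.
Giant-step multiplier: 163^(-16) ≡ 163^(232-16) = 163^216 ≡ 74 (mod 233).
Giant steps γ_i = 223·74^i mod 233: γ_0=223, γ_1=192, γ_2=228, γ_3=96, γ_4=114, γ_5=48, γ_6=57, γ_7=24, γ_8=145, γ_9=12, γ_10=189, γ_11=6, γ_12=211, γ_13=3, γ_14=222 (in table at j=7).
x = i·n + j = 14·16 + 7 = 231.
Check: 163^231 ≡ 223 (mod 233).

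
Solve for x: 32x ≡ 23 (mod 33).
x ≡ 10 (mod 33)

gcd(32, 33) = 1, which divides 23, so solutions exist.
Find 32^(-1) mod 33 by the extended Euclidean algorithm:
33 = 1 × 32 + 1  ⟹  1 = (1)·33 + (-1)·32
So (-1)·32 ≡ 1 (mod 33), i.e. 32^(-1) ≡ -1 ≡ 32 (mod 33).
x ≡ 32 × 23 = 736 ≡ 10 (mod 33).
Check: 32 × 10 = 320 ≡ 23 (mod 33).
Unique solution: x ≡ 10 (mod 33)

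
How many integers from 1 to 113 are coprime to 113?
112

113 = 113
φ(n) = n × ∏(1 - 1/p) for each prime p dividing n
φ(113) = 113 × (1 - 1/113) = 112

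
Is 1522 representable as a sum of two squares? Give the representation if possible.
1² + 39² (a=1, b=39)

Factorization: 1522 = 2 × 761
By Fermat: n is sum of two squares iff every prime p ≡ 3 (mod 4) appears to even power.
All primes ≡ 3 (mod 4) appear to even power.
Search a = 0, 1, 2, … for 1522 - a² a perfect square: first hit at a = 1: 1522 - 1 = 1521 = 39².
1522 = 1² + 39² = 1 + 1521 ✓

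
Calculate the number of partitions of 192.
1987276856363

p(n) counts ways to write n as a sum of positive integers (order ignored).
Euler's pentagonal recurrence: p(k) = p(k-1) + p(k-2) - p(k-5) - p(k-7) + p(k-12) + p(k-15) - ... (offsets j(3j∓1)/2, signs ++--, p(0)=1, p(<0)=0).
DP table for k = 0..191: p(0)=1, p(1)=1, p(2)=2, p(3)=3, p(4)=5, p(5)=7, p(6)=11, p(7)=15, p(8)=22, p(9)=30, p(10)=42, p(11)=56, p(12)=77, p(13)=101, p(14)=135, p(15)=176, p(16)=231, p(17)=297, p(18)=385, p(19)=490, p(20)=627, p(21)=792, p(22)=1002, p(23)=1255, p(24)=1575, p(25)=1958, p(26)=2436, p(27)=3010, p(28)=3718, p(29)=4565, p(30)=5604, p(31)=6842, p(32)=8349, p(33)=10143, p(34)=12310, p(35)=14883, p(36)=17977, p(37)=21637, p(38)=26015, p(39)=31185, p(40)=37338, p(41)=44583, p(42)=53174, p(43)=63261, p(44)=75175, p(45)=89134, p(46)=105558, p(47)=124754, p(48)=147273, p(49)=173525, p(50)=204226, p(51)=239943, p(52)=281589, p(53)=329931, p(54)=386155, p(55)=451276, p(56)=526823, p(57)=614154, p(58)=715220, p(59)=831820, p(60)=966467, p(61)=1121505, p(62)=1300156, p(63)=1505499, p(64)=1741630, p(65)=2012558, p(66)=2323520, p(67)=2679689, p(68)=3087735, p(69)=3554345, p(70)=4087968, p(71)=4697205, p(72)=5392783, p(73)=6185689, p(74)=7089500, p(75)=8118264, p(76)=9289091, p(77)=10619863, p(78)=12132164, p(79)=13848650, p(80)=15796476, p(81)=18004327, p(82)=20506255, p(83)=23338469, p(84)=26543660, p(85)=30167357, p(86)=34262962, p(87)=38887673, p(88)=44108109, p(89)=49995925, p(90)=56634173, p(91)=64112359, p(92)=72533807, p(93)=82010177, p(94)=92669720, p(95)=104651419, p(96)=118114304, p(97)=133230930, p(98)=150198136, p(99)=169229875, p(100)=190569292, p(101)=214481126, p(102)=241265379, p(103)=271248950, p(104)=304801365, p(105)=342325709, p(106)=384276336, p(107)=431149389, p(108)=483502844, p(109)=541946240, p(110)=607163746, p(111)=679903203, p(112)=761002156, p(113)=851376628, p(114)=952050665, p(115)=1064144451, p(116)=1188908248, p(117)=1327710076, p(118)=1482074143, p(119)=1653668665, p(120)=1844349560, p(121)=2056148051, p(122)=2291320912, p(123)=2552338241, p(124)=2841940500, p(125)=3163127352, p(126)=3519222692, p(127)=3913864295, p(128)=4351078600, p(129)=4835271870, p(130)=5371315400, p(131)=5964539504, p(132)=6620830889, p(133)=7346629512, p(134)=8149040695, p(135)=9035836076, p(136)=10015581680, p(137)=11097645016, p(138)=12292341831, p(139)=13610949895, p(140)=15065878135, p(141)=16670689208, p(142)=18440293320, p(143)=20390982757, p(144)=22540654445, p(145)=24908858009, p(146)=27517052599, p(147)=30388671978, p(148)=33549419497, p(149)=37027355200, p(150)=40853235313, p(151)=45060624582, p(152)=49686288421, p(153)=54770336324, p(154)=60356673280, p(155)=66493182097, p(156)=73232243759, p(157)=80630964769, p(158)=88751778802, p(159)=97662728555, p(160)=107438159466, p(161)=118159068427, p(162)=129913904637, p(163)=142798995930, p(164)=156919475295, p(165)=172389800255, p(166)=189334822579, p(167)=207890420102, p(168)=228204732751, p(169)=250438925115, p(170)=274768617130, p(171)=301384802048, p(172)=330495499613, p(173)=362326859895, p(174)=397125074750, p(175)=435157697830, p(176)=476715857290, p(177)=522115831195, p(178)=571701605655, p(179)=625846753120, p(180)=684957390936, p(181)=749474411781, p(182)=819876908323, p(183)=896684817527, p(184)=980462880430, p(185)=1071823774337, p(186)=1171432692373, p(187)=1280011042268, p(188)=1398341745571, p(189)=1527273599625, p(190)=1667727404093, p(191)=1820701100652.
Final step: p(192) = p(191) + p(190) - p(187) - p(185) + p(180) + p(177) - p(170) - p(166) + p(157) + p(152) - p(141) - p(135) + p(122) + p(115) - p(100) - p(92) + p(75) + p(66) - p(47) - p(37) + p(16) + p(5)
= 1820701100652 + 1667727404093 - 1280011042268 - 1071823774337 + 684957390936 + 522115831195 - 274768617130 - 189334822579 + 80630964769 + 49686288421 - 16670689208 - 9035836076 + 2291320912 + 1064144451 - 190569292 - 72533807 + 8118264 + 2323520 - 124754 - 21637 + 231 + 7
= 1987276856363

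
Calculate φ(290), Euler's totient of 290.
112

290 = 2 × 5 × 29
φ(n) = n × ∏(1 - 1/p) for each prime p dividing n
φ(290) = 290 × (1 - 1/2) × (1 - 1/5) × (1 - 1/29) = 112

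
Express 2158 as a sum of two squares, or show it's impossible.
Not possible

Factorization: 2158 = 2 × 13 × 83
By Fermat: n is sum of two squares iff every prime p ≡ 3 (mod 4) appears to even power.
Prime(s) ≡ 3 (mod 4) with odd exponent: [(83, 1)]
Therefore 2158 cannot be expressed as a² + b².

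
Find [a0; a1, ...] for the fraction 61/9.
[6; 1, 3, 2]

Euclidean algorithm steps:
61 = 6 × 9 + 7
9 = 1 × 7 + 2
7 = 3 × 2 + 1
2 = 2 × 1 + 0
Continued fraction: [6; 1, 3, 2]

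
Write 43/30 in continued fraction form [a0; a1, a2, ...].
[1; 2, 3, 4]

Euclidean algorithm steps:
43 = 1 × 30 + 13
30 = 2 × 13 + 4
13 = 3 × 4 + 1
4 = 4 × 1 + 0
Continued fraction: [1; 2, 3, 4]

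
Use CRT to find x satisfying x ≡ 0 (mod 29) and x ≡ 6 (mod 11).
116

Using Chinese Remainder Theorem:
M = 29 × 11 = 319
M1 = 11, M2 = 29
y1 = 11^(-1) mod 29 = 8
y2 = 29^(-1) mod 11 = 8
x = (0×11×8 + 6×29×8) mod 319 = 116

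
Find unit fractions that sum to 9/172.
1/20 + 1/430

Greedy algorithm:
9/172: ceiling(172/9) = 20, use 1/20
1/430: ceiling(430/1) = 430, use 1/430
Result: 9/172 = 1/20 + 1/430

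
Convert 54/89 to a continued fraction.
[0; 1, 1, 1, 1, 5, 3]

Euclidean algorithm steps:
54 = 0 × 89 + 54
89 = 1 × 54 + 35
54 = 1 × 35 + 19
35 = 1 × 19 + 16
19 = 1 × 16 + 3
16 = 5 × 3 + 1
3 = 3 × 1 + 0
Continued fraction: [0; 1, 1, 1, 1, 5, 3]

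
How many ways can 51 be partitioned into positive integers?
239943

p(n) counts ways to write n as a sum of positive integers (order ignored).
Euler's pentagonal recurrence: p(k) = p(k-1) + p(k-2) - p(k-5) - p(k-7) + p(k-12) + p(k-15) - ... (offsets j(3j∓1)/2, signs ++--, p(0)=1, p(<0)=0).
DP table for k = 0..50: p(0)=1, p(1)=1, p(2)=2, p(3)=3, p(4)=5, p(5)=7, p(6)=11, p(7)=15, p(8)=22, p(9)=30, p(10)=42, p(11)=56, p(12)=77, p(13)=101, p(14)=135, p(15)=176, p(16)=231, p(17)=297, p(18)=385, p(19)=490, p(20)=627, p(21)=792, p(22)=1002, p(23)=1255, p(24)=1575, p(25)=1958, p(26)=2436, p(27)=3010, p(28)=3718, p(29)=4565, p(30)=5604, p(31)=6842, p(32)=8349, p(33)=10143, p(34)=12310, p(35)=14883, p(36)=17977, p(37)=21637, p(38)=26015, p(39)=31185, p(40)=37338, p(41)=44583, p(42)=53174, p(43)=63261, p(44)=75175, p(45)=89134, p(46)=105558, p(47)=124754, p(48)=147273, p(49)=173525, p(50)=204226.
Final step: p(51) = p(50) + p(49) - p(46) - p(44) + p(39) + p(36) - p(29) - p(25) + p(16) + p(11) - p(0)
= 204226 + 173525 - 105558 - 75175 + 31185 + 17977 - 4565 - 1958 + 231 + 56 - 1
= 239943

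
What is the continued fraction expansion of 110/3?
[36; 1, 2]

Euclidean algorithm steps:
110 = 36 × 3 + 2
3 = 1 × 2 + 1
2 = 2 × 1 + 0
Continued fraction: [36; 1, 2]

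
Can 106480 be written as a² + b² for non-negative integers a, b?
Not possible

Factorization: 106480 = 2^4 × 5 × 11^3
By Fermat: n is sum of two squares iff every prime p ≡ 3 (mod 4) appears to even power.
Prime(s) ≡ 3 (mod 4) with odd exponent: [(11, 3)]
Therefore 106480 cannot be expressed as a² + b².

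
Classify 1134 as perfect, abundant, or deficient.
abundant

Proper divisors of 1134: sum = 1 + 2 + 3 + 6 + 7 + 9 + 14 + 18 + ... + 162 + 189 + 378 + 567 (19 divisors) = 1770
Since 1770 > 1134, 1134 is abundant.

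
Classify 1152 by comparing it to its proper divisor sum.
abundant

Proper divisors of 1152: sum = 1 + 2 + 3 + 4 + 6 + 8 + 9 + 12 + ... + 192 + 288 + 384 + 576 (23 divisors) = 2163
Since 2163 > 1152, 1152 is abundant.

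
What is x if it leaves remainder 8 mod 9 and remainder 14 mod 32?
206

Using Chinese Remainder Theorem:
M = 9 × 32 = 288
M1 = 32, M2 = 9
y1 = 32^(-1) mod 9 = 2
y2 = 9^(-1) mod 32 = 25
x = (8×32×2 + 14×9×25) mod 288 = 206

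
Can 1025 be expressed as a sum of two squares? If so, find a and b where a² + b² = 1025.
1² + 32² (a=1, b=32)

Factorization: 1025 = 5^2 × 41
By Fermat: n is sum of two squares iff every prime p ≡ 3 (mod 4) appears to even power.
All primes ≡ 3 (mod 4) appear to even power.
Search a = 0, 1, 2, … for 1025 - a² a perfect square: first hit at a = 1: 1025 - 1 = 1024 = 32².
1025 = 1² + 32² = 1 + 1024 ✓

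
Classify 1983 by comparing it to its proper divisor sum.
deficient

Proper divisors of 1983: sum = 1 + 3 + 661 = 665
Since 665 < 1983, 1983 is deficient.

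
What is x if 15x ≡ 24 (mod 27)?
x ≡ 7 (mod 9)

gcd(15, 27) = 3, which divides 24, so solutions exist.
Divide through by 3: 5x ≡ 8 (mod 9).
Find 5^(-1) mod 9 by the extended Euclidean algorithm:
9 = 1 × 5 + 4  ⟹  4 = (1)·9 + (-1)·5
5 = 1 × 4 + 1  ⟹  1 = (-1)·9 + (2)·5
So (2)·5 ≡ 1 (mod 9), i.e. 5^(-1) ≡ 2 (mod 9).
x ≡ 2 × 8 = 16 ≡ 7 (mod 9).
Check: 15 × 7 = 105 ≡ 24 (mod 27).
x ≡ 7 (mod 9), giving 3 solutions mod 27.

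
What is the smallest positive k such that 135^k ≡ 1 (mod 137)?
68

137 is prime, so ord(135) divides φ(137) = 136.
Divisors of 136: 1, 2, 4, 8, 17, 34, 68, 136.
Repeated squaring: 135^1 ≡ 135, 135^2 ≡ 4, 135^4 ≡ 16, 135^8 ≡ 119, 135^16 ≡ 50, 135^32 ≡ 34, 135^64 ≡ 60, 135^128 ≡ 38 (mod 137).
Test 135^d mod 137 for each divisor d in increasing order:
135^1 ≡ 135
135^2 ≡ 4
135^4 ≡ 16
135^8 ≡ 119
135^17 = 135^16·135^1 ≡ 37
135^34 = 135^32·135^2 ≡ 136
135^68 = 135^64·135^4 ≡ 1  ← first divisor giving 1
The order is 68.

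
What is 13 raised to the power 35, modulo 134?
99

Repeated squaring. Binary of 35 = 100011.
13^1 ≡ 13 (mod 134); 13^2 ≡ 35 (mod 134); 13^4 ≡ 19 (mod 134); 13^8 ≡ 93 (mod 134); 13^16 ≡ 73 (mod 134); 13^32 ≡ 103 (mod 134)
13^35 = 13^1 × 13^2 × 13^32 ≡ 99 (mod 134)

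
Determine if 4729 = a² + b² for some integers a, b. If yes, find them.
45² + 52² (a=45, b=52)

Factorization: 4729 = 4729
By Fermat: n is sum of two squares iff every prime p ≡ 3 (mod 4) appears to even power.
All primes ≡ 3 (mod 4) appear to even power.
Search a = 0, 1, 2, … for 4729 - a² a perfect square: first hit at a = 45: 4729 - 2025 = 2704 = 52².
4729 = 45² + 52² = 2025 + 2704 ✓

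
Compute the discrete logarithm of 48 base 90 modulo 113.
49

Baby-step giant-step with step n = ⌈√113⌉ = 11.
Baby steps 90^j mod 113 (j:value) for j=0..10: 0:1, 1:90, 2:77, 3:37, 4:53, 5:24, 6:13, 7:40, 8:97, 9:29, 10:11.
Giant-step multiplier: 90^(-11) ≡ 90^(112-11) = 90^101 ≡ 46 (mod 113).
Giant steps γ_i = 48·46^i mod 113: γ_0=48, γ_1=61, γ_2=94, γ_3=30, γ_4=24 (in table at j=5).
x = i·n + j = 4·11 + 5 = 49.
Check: 90^49 ≡ 48 (mod 113).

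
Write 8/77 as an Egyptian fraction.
1/10 + 1/257 + 1/197890

Greedy algorithm:
8/77: ceiling(77/8) = 10, use 1/10
3/770: ceiling(770/3) = 257, use 1/257
1/197890: ceiling(197890/1) = 197890, use 1/197890
Result: 8/77 = 1/10 + 1/257 + 1/197890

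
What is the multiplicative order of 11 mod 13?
12

13 is prime, so ord(11) divides φ(13) = 12.
Divisors of 12: 1, 2, 3, 4, 6, 12.
Repeated squaring: 11^1 ≡ 11, 11^2 ≡ 4, 11^4 ≡ 3, 11^8 ≡ 9 (mod 13).
Test 11^d mod 13 for each divisor d in increasing order:
11^1 ≡ 11
11^2 ≡ 4
11^3 = 11^2·11^1 ≡ 5
11^4 ≡ 3
11^6 = 11^4·11^2 ≡ 12
11^12 = 11^8·11^4 ≡ 1  ← first divisor giving 1
The order is 12.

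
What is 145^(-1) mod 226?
53

gcd(145, 226) = 1, so the inverse exists.
Extended Euclidean algorithm on (226, 145):
226 = 1 × 145 + 81  ⟹  81 = (1)·226 + (-1)·145
145 = 1 × 81 + 64  ⟹  64 = (-1)·226 + (2)·145
81 = 1 × 64 + 17  ⟹  17 = (2)·226 + (-3)·145
64 = 3 × 17 + 13  ⟹  13 = (-7)·226 + (11)·145
17 = 1 × 13 + 4  ⟹  4 = (9)·226 + (-14)·145
13 = 3 × 4 + 1  ⟹  1 = (-34)·226 + (53)·145
So (53)·145 ≡ 1 (mod 226), i.e. 145^(-1) ≡ 53 (mod 226).
Check: 145 × 53 = 7685 ≡ 1 (mod 226)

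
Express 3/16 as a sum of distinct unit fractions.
1/6 + 1/48

Greedy algorithm:
3/16: ceiling(16/3) = 6, use 1/6
1/48: ceiling(48/1) = 48, use 1/48
Result: 3/16 = 1/6 + 1/48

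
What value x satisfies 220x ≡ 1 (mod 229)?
178

gcd(220, 229) = 1, so the inverse exists.
Extended Euclidean algorithm on (229, 220):
229 = 1 × 220 + 9  ⟹  9 = (1)·229 + (-1)·220
220 = 24 × 9 + 4  ⟹  4 = (-24)·229 + (25)·220
9 = 2 × 4 + 1  ⟹  1 = (49)·229 + (-51)·220
So (-51)·220 ≡ 1 (mod 229), i.e. 220^(-1) ≡ -51 ≡ 178 (mod 229).
Check: 220 × 178 = 39160 ≡ 1 (mod 229)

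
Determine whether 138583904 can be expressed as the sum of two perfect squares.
Not possible

Factorization: 138583904 = 2^5 × 163^3
By Fermat: n is sum of two squares iff every prime p ≡ 3 (mod 4) appears to even power.
Prime(s) ≡ 3 (mod 4) with odd exponent: [(163, 3)]
Therefore 138583904 cannot be expressed as a² + b².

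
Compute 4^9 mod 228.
172

Repeated squaring. Binary of 9 = 1001.
4^1 ≡ 4 (mod 228); 4^2 ≡ 16 (mod 228); 4^4 ≡ 28 (mod 228); 4^8 ≡ 100 (mod 228)
4^9 = 4^1 × 4^8 ≡ 172 (mod 228)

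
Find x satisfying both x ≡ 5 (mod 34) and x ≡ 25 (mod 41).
107

Using Chinese Remainder Theorem:
M = 34 × 41 = 1394
M1 = 41, M2 = 34
y1 = 41^(-1) mod 34 = 5
y2 = 34^(-1) mod 41 = 35
x = (5×41×5 + 25×34×35) mod 1394 = 107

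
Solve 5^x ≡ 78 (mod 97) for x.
33

Baby-step giant-step with step n = ⌈√97⌉ = 10.
Baby steps 5^j mod 97 (j:value) for j=0..9: 0:1, 1:5, 2:25, 3:28, 4:43, 5:21, 6:8, 7:40, 8:6, 9:30.
Giant-step multiplier: 5^(-10) ≡ 5^(96-10) = 5^86 ≡ 11 (mod 97).
Giant steps γ_i = 78·11^i mod 97: γ_0=78, γ_1=82, γ_2=29, γ_3=28 (in table at j=3).
x = i·n + j = 3·10 + 3 = 33.
Check: 5^33 ≡ 78 (mod 97).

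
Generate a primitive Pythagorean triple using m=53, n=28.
(2025, 2968, 3593)

Euclid's formula: a = m² - n², b = 2mn, c = m² + n²
m = 53, n = 28
a = 53² - 28² = 2809 - 784 = 2025
b = 2 × 53 × 28 = 2968
c = 53² + 28² = 2809 + 784 = 3593
Verification: 2025² + 2968² = 4100625 + 8809024 = 12909649 = 3593² ✓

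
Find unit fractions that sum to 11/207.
1/19 + 1/1967 + 1/7736211

Greedy algorithm:
11/207: ceiling(207/11) = 19, use 1/19
2/3933: ceiling(3933/2) = 1967, use 1/1967
1/7736211: ceiling(7736211/1) = 7736211, use 1/7736211
Result: 11/207 = 1/19 + 1/1967 + 1/7736211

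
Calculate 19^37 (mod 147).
19

Repeated squaring. Binary of 37 = 100101.
19^1 ≡ 19 (mod 147); 19^2 ≡ 67 (mod 147); 19^4 ≡ 79 (mod 147); 19^8 ≡ 67 (mod 147); 19^16 ≡ 79 (mod 147); 19^32 ≡ 67 (mod 147)
19^37 = 19^1 × 19^4 × 19^32 ≡ 19 (mod 147)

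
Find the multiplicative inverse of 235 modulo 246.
67

gcd(235, 246) = 1, so the inverse exists.
Extended Euclidean algorithm on (246, 235):
246 = 1 × 235 + 11  ⟹  11 = (1)·246 + (-1)·235
235 = 21 × 11 + 4  ⟹  4 = (-21)·246 + (22)·235
11 = 2 × 4 + 3  ⟹  3 = (43)·246 + (-45)·235
4 = 1 × 3 + 1  ⟹  1 = (-64)·246 + (67)·235
So (67)·235 ≡ 1 (mod 246), i.e. 235^(-1) ≡ 67 (mod 246).
Check: 235 × 67 = 15745 ≡ 1 (mod 246)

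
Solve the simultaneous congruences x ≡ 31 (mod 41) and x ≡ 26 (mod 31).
646

Using Chinese Remainder Theorem:
M = 41 × 31 = 1271
M1 = 31, M2 = 41
y1 = 31^(-1) mod 41 = 4
y2 = 41^(-1) mod 31 = 28
x = (31×31×4 + 26×41×28) mod 1271 = 646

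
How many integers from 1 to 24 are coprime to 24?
8

24 = 2^3 × 3
φ(n) = n × ∏(1 - 1/p) for each prime p dividing n
φ(24) = 24 × (1 - 1/2) × (1 - 1/3) = 8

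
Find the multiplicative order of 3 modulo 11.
5

11 is prime, so ord(3) divides φ(11) = 10.
Divisors of 10: 1, 2, 5, 10.
Repeated squaring: 3^1 ≡ 3, 3^2 ≡ 9, 3^4 ≡ 4, 3^8 ≡ 5 (mod 11).
Test 3^d mod 11 for each divisor d in increasing order:
3^1 ≡ 3
3^2 ≡ 9
3^5 = 3^4·3^1 ≡ 1  ← first divisor giving 1
The order is 5.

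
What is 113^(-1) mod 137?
97

gcd(113, 137) = 1, so the inverse exists.
Extended Euclidean algorithm on (137, 113):
137 = 1 × 113 + 24  ⟹  24 = (1)·137 + (-1)·113
113 = 4 × 24 + 17  ⟹  17 = (-4)·137 + (5)·113
24 = 1 × 17 + 7  ⟹  7 = (5)·137 + (-6)·113
17 = 2 × 7 + 3  ⟹  3 = (-14)·137 + (17)·113
7 = 2 × 3 + 1  ⟹  1 = (33)·137 + (-40)·113
So (-40)·113 ≡ 1 (mod 137), i.e. 113^(-1) ≡ -40 ≡ 97 (mod 137).
Check: 113 × 97 = 10961 ≡ 1 (mod 137)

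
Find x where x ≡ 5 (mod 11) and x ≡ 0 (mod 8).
16

Using Chinese Remainder Theorem:
M = 11 × 8 = 88
M1 = 8, M2 = 11
y1 = 8^(-1) mod 11 = 7
y2 = 11^(-1) mod 8 = 3
x = (5×8×7 + 0×11×3) mod 88 = 16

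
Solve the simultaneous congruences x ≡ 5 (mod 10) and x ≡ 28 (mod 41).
315

Using Chinese Remainder Theorem:
M = 10 × 41 = 410
M1 = 41, M2 = 10
y1 = 41^(-1) mod 10 = 1
y2 = 10^(-1) mod 41 = 37
x = (5×41×1 + 28×10×37) mod 410 = 315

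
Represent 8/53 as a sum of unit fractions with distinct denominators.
1/7 + 1/124 + 1/46004

Greedy algorithm:
8/53: ceiling(53/8) = 7, use 1/7
3/371: ceiling(371/3) = 124, use 1/124
1/46004: ceiling(46004/1) = 46004, use 1/46004
Result: 8/53 = 1/7 + 1/124 + 1/46004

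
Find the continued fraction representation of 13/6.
[2; 6]

Euclidean algorithm steps:
13 = 2 × 6 + 1
6 = 6 × 1 + 0
Continued fraction: [2; 6]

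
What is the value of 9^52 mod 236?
137

Repeated squaring. Binary of 52 = 110100.
9^1 ≡ 9 (mod 236); 9^2 ≡ 81 (mod 236); 9^4 ≡ 189 (mod 236); 9^8 ≡ 85 (mod 236); 9^16 ≡ 145 (mod 236); 9^32 ≡ 21 (mod 236)
9^52 = 9^4 × 9^16 × 9^32 ≡ 137 (mod 236)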